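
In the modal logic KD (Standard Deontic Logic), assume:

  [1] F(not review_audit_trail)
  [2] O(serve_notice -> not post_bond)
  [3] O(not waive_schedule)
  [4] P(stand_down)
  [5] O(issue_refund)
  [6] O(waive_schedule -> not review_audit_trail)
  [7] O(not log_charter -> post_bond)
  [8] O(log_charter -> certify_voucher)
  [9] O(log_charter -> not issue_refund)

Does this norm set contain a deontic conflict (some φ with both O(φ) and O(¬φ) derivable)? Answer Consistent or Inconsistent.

Premise 6 is O(waive_schedule -> not review_audit_trail), but O(waive_schedule) is not derivable from the premises, so it does not yield O(not review_audit_trail).
So O(not review_audit_trail) is not derivable, and the apparent clash with O(review_audit_trail) does not arise.
A world satisfying every obligation exists (e.g. certify_voucher=false, issue_refund=true, log_charter=false, post_bond=true, review_audit_trail=true, serve_notice=false, stand_down=false, waive_schedule=false); no atom is both obligatory and forbidden, so the set is consistent.

Consistent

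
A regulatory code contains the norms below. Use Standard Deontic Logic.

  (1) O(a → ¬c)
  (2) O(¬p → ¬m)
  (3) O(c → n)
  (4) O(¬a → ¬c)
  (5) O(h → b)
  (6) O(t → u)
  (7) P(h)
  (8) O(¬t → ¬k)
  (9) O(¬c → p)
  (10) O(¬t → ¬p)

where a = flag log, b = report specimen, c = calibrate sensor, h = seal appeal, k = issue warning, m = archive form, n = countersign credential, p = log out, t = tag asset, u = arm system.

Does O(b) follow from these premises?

Premise 5 is O(h → b), but O(h) is not derivable from the premises (the permission P(h) asserts only ¬O(¬h), not O(h)), so it does not yield O(b).
No other premise forces O(b). An ideal world satisfying every premise can still have b false, so O(b) is not derivable.

No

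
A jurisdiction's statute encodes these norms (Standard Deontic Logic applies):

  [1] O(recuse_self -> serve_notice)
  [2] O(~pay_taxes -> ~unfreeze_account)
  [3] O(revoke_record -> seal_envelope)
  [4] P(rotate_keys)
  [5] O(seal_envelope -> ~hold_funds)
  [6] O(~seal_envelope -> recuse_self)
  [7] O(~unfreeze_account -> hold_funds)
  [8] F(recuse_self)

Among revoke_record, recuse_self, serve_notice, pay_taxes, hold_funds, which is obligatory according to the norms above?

pay_taxes

Premise 8, F(recuse_self), is equivalent to O(~recuse_self).
The contrapositive of premise 6 (O(~seal_envelope -> recuse_self)) is O(~recuse_self -> seal_envelope), and O(~recuse_self) is already established, so O(seal_envelope).
With premise 5, O(seal_envelope -> ~hold_funds), the K-axiom yields O(~hold_funds).
The contrapositive of premise 7 (O(~unfreeze_account -> hold_funds)) is O(~hold_funds -> unfreeze_account), and O(~hold_funds) is already established, so O(unfreeze_account).
The contrapositive of premise 2 (O(~pay_taxes -> ~unfreeze_account)) is O(unfreeze_account -> pay_taxes), and O(unfreeze_account) is already established, so O(pay_taxes).
So O(pay_taxes) holds — pay_taxes is obligatory. None of the other listed options is made obligatory by any chain of premises.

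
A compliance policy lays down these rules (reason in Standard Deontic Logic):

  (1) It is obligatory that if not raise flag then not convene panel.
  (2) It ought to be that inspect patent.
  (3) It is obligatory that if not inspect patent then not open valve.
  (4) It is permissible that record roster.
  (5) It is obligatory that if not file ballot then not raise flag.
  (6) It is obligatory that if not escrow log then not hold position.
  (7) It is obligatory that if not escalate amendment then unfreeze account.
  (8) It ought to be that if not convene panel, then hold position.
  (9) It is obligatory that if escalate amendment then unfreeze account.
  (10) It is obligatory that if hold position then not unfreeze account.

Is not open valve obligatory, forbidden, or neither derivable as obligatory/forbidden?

Premise 3 is O(¬inspect_patent → ¬open_valve), but O(¬inspect_patent) is not derivable from the premises, so it does not yield O(¬open_valve).
No premise or chain of K-axiom applications forces O(¬open_valve), and none forces O(open_valve). So ¬open_valve is neither obligatory nor forbidden under these norms.

Neither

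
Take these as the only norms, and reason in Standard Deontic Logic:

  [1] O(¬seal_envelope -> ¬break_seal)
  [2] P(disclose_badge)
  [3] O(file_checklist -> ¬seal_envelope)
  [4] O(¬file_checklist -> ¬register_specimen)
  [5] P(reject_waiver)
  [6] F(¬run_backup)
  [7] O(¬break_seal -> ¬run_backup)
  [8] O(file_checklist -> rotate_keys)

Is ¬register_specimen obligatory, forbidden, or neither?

Obligatory

Premise 6, F(¬run_backup), is equivalent to O(run_backup).
Premise 7, O(¬break_seal -> ¬run_backup), contraposes to O(run_backup -> break_seal); with O(run_backup) we get O(break_seal).
The contrapositive of premise 1 (O(¬seal_envelope -> ¬break_seal)) is O(break_seal -> seal_envelope), and O(break_seal) is already established, so O(seal_envelope).
Premise 3, O(file_checklist -> ¬seal_envelope), contraposes to O(seal_envelope -> ¬file_checklist); with O(seal_envelope) we get O(¬file_checklist).
Applying K to premise 4 (O(¬file_checklist -> ¬register_specimen)) and O(¬file_checklist) yields O(¬register_specimen).
Premises 2, 5, 8 do not contribute to this derivation.
Hence ¬register_specimen is obligatory.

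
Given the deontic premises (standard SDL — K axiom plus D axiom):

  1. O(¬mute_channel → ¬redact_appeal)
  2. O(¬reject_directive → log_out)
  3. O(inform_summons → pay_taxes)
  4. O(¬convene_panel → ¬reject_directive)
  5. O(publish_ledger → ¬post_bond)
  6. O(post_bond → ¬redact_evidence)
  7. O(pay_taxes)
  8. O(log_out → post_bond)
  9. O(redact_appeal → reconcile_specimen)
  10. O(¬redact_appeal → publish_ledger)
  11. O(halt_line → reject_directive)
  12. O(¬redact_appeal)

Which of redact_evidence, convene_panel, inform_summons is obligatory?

convene_panel

From premise 12 we have O(¬redact_appeal).
With premise 10, O(¬redact_appeal → publish_ledger), the K-axiom yields O(publish_ledger).
Premise 5 is O(publish_ledger → ¬post_bond); since O(publish_ledger), deontic closure gives O(¬post_bond).
Premise 8, O(log_out → post_bond), contraposes to O(¬post_bond → ¬log_out); with O(¬post_bond) we get O(¬log_out).
Premise 2, O(¬reject_directive → log_out), contraposes to O(¬log_out → reject_directive); with O(¬log_out) we get O(reject_directive).
Premise 4, O(¬convene_panel → ¬reject_directive), contraposes to O(reject_directive → convene_panel); with O(reject_directive) we get O(convene_panel).
So O(convene_panel) holds — convene_panel is obligatory. None of the other listed options is made obligatory by any chain of premises.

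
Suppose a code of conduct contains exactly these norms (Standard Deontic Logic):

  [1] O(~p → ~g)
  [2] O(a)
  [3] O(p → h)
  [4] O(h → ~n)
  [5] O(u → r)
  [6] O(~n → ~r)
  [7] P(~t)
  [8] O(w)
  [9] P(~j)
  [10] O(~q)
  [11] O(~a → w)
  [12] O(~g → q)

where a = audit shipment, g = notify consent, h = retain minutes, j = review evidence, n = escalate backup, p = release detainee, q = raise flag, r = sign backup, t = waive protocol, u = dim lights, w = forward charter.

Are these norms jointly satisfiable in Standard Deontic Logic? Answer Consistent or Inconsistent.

Consistent

Premise 11 is O(~a → w); even if O(w) held, inferring O(~a) would be affirming the consequent — invalid.
So O(~a) is not derivable, and the apparent clash with O(a) does not arise.
A world satisfying every obligation exists (e.g. a=true, g=true, h=true, j=false, n=false, p=true, q=false, r=false, t=false, u=false, w=true); no atom is both obligatory and forbidden, so the set is consistent.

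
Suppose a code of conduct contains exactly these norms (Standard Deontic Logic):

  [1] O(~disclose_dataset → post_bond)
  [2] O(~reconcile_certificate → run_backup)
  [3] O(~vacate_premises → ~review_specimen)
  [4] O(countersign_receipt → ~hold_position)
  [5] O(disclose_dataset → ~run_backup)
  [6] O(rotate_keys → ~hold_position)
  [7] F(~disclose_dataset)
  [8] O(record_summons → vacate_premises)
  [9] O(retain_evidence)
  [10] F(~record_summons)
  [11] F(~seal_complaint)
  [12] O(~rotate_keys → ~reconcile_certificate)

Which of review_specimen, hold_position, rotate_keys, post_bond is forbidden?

hold_position

Premise 7 is F(~disclose_dataset), i.e. O(disclose_dataset).
Premise 5 is O(disclose_dataset → ~run_backup); since O(disclose_dataset), deontic closure gives O(~run_backup).
The contrapositive of premise 2 (O(~reconcile_certificate → run_backup)) is O(~run_backup → reconcile_certificate), and O(~run_backup) is already established, so O(reconcile_certificate).
Premise 12, O(~rotate_keys → ~reconcile_certificate), contraposes to O(reconcile_certificate → rotate_keys); with O(reconcile_certificate) we get O(rotate_keys).
With premise 6, O(rotate_keys → ~hold_position), the K-axiom yields O(~hold_position).
So O(~hold_position) holds, i.e. hold_position is forbidden. None of the other listed options is forbidden under the premises.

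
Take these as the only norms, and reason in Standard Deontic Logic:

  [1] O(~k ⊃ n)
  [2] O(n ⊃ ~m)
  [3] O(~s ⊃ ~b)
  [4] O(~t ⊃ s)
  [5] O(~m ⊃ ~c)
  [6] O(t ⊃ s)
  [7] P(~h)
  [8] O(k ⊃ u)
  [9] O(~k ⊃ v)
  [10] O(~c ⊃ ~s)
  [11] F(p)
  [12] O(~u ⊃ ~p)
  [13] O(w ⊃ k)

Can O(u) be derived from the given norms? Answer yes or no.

Yes

By case analysis on ~t: premise 4 gives O(~t ⊃ s) and premise 6 gives O(t ⊃ s), so O(s) either way.
Premise 10 is O(~c ⊃ ~s); contrapositively O(s ⊃ c). Since O(s) holds, K gives O(c).
The contrapositive of premise 5 (O(~m ⊃ ~c)) is O(c ⊃ m), and O(c) is already established, so O(m).
Premise 2, O(n ⊃ ~m), contraposes to O(m ⊃ ~n); with O(m) we get O(~n).
Premise 1, O(~k ⊃ n), contraposes to O(~n ⊃ k); with O(~n) we get O(k).
Premise 8 is O(k ⊃ u); since O(k), deontic closure gives O(u).
Premises 3, 7, 9, 11, 12, 13 do not contribute to this derivation.
So O(u) follows.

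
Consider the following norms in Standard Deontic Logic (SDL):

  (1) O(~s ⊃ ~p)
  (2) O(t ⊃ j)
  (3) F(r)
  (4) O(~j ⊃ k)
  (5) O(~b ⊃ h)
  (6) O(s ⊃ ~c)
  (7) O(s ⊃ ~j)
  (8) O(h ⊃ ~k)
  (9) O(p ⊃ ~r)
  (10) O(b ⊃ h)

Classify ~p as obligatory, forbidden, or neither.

Premises 10 and 5 cover both cases: O(b ⊃ h) and O(~b ⊃ h). Since b ∨ ~b is a tautology, O(h) follows.
Applying K to premise 8 (O(h ⊃ ~k)) and O(h) yields O(~k).
The contrapositive of premise 4 (O(~j ⊃ k)) is O(~k ⊃ j), and O(~k) is already established, so O(j).
Premise 7 is O(s ⊃ ~j); contrapositively O(j ⊃ ~s). Since O(j) holds, K gives O(~s).
With premise 1, O(~s ⊃ ~p), the K-axiom yields O(~p).
Premises 2, 3, 6, 9 do not contribute to this derivation.
Hence ~p is obligatory.

Obligatory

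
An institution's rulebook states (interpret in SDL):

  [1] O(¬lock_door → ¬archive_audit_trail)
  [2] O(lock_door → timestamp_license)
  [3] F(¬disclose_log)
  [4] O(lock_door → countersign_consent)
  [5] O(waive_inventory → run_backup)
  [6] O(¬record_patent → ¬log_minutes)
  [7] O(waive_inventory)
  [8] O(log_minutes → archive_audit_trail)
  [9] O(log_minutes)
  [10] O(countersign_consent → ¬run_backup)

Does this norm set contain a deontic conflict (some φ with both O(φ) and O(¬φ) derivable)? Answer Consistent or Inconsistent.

Premise 7 states O(waive_inventory) outright.
Applying K to premise 5 (O(waive_inventory → run_backup)) and O(waive_inventory) yields O(run_backup).
Premise 10, O(countersign_consent → ¬run_backup), contraposes to O(run_backup → ¬countersign_consent); with O(run_backup) we get O(¬countersign_consent).
Premise 4, O(lock_door → countersign_consent), contraposes to O(¬countersign_consent → ¬lock_door); with O(¬countersign_consent) we get O(¬lock_door).
From O(¬lock_door) and premise 1, O(¬lock_door → ¬archive_audit_trail), we obtain O(¬archive_audit_trail).
The contrapositive of premise 8 (O(log_minutes → archive_audit_trail)) is O(¬archive_audit_trail → ¬log_minutes), and O(¬archive_audit_trail) is already established, so O(¬log_minutes).
However, premise 9 gives O(log_minutes).
We now have both O(¬log_minutes) and O(log_minutes) — log_minutes is simultaneously obligatory and forbidden, violating the D-axiom.

Inconsistent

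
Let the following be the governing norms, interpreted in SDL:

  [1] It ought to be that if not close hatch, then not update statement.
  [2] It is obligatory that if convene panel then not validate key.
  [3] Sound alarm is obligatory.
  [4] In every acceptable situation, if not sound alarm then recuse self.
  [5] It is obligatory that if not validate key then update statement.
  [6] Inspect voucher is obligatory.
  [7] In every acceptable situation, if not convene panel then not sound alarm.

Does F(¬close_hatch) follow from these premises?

Premise 3 states O(sound_alarm) outright.
Premise 7, O(¬convene_panel → ¬sound_alarm), contraposes to O(sound_alarm → convene_panel); with O(sound_alarm) we get O(convene_panel).
With premise 2, O(convene_panel → ¬validate_key), the K-axiom yields O(¬validate_key).
Premise 5 is O(¬validate_key → update_statement); since O(¬validate_key), deontic closure gives O(update_statement).
Premise 1, O(¬close_hatch → ¬update_statement), contraposes to O(update_statement → close_hatch); with O(update_statement) we get O(close_hatch).
Premises 4, 6 do not contribute to this derivation.
So O(close_hatch) holds, i.e. F(¬close_hatch). The claim follows.

Yes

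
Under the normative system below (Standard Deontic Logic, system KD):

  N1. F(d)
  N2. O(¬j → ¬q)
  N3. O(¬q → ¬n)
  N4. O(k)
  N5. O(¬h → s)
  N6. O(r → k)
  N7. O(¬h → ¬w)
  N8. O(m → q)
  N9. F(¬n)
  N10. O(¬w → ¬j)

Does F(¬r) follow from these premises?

Premise 6 is O(r → k); even if O(k) held, inferring O(r) would be affirming the consequent — invalid.
No other premise forces O(r). An ideal world satisfying every premise can still have ¬r true, so F(¬r) is not derivable.

No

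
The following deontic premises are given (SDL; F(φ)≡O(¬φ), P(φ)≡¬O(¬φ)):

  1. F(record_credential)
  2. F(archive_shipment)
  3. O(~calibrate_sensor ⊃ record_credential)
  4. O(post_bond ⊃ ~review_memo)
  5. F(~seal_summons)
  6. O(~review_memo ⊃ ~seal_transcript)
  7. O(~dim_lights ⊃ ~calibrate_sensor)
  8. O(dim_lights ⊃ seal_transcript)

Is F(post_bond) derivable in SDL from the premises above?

Yes

Premise 1, F(record_credential), is equivalent to O(~record_credential).
Premise 3, O(~calibrate_sensor ⊃ record_credential), contraposes to O(~record_credential ⊃ calibrate_sensor); with O(~record_credential) we get O(calibrate_sensor).
The contrapositive of premise 7 (O(~dim_lights ⊃ ~calibrate_sensor)) is O(calibrate_sensor ⊃ dim_lights), and O(calibrate_sensor) is already established, so O(dim_lights).
Premise 8 is O(dim_lights ⊃ seal_transcript); since O(dim_lights), deontic closure gives O(seal_transcript).
Premise 6 is O(~review_memo ⊃ ~seal_transcript); contrapositively O(seal_transcript ⊃ review_memo). Since O(seal_transcript) holds, K gives O(review_memo).
Premise 4, O(post_bond ⊃ ~review_memo), contraposes to O(review_memo ⊃ ~post_bond); with O(review_memo) we get O(~post_bond).
Premises 2, 5 do not contribute to this derivation.
So O(~post_bond) holds, i.e. F(post_bond). The claim follows.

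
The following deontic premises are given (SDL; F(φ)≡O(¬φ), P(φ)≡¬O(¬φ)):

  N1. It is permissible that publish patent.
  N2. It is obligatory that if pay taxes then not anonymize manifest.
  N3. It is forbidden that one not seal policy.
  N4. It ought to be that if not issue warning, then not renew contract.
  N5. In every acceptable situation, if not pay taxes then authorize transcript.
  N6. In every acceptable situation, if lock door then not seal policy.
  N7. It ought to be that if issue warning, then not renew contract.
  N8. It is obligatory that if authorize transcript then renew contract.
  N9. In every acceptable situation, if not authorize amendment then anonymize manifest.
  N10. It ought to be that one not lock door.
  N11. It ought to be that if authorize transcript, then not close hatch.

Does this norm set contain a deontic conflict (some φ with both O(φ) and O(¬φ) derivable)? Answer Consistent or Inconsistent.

Consistent

Premise 6 is O(lock_door → ¬seal_policy), but O(lock_door) is not derivable from the premises, so it does not yield O(¬seal_policy).
So O(¬seal_policy) is not derivable, and the apparent clash with O(seal_policy) does not arise.
A world satisfying every obligation exists (e.g. anonymize_manifest=false, authorize_amendment=true, authorize_transcript=false, close_hatch=false, issue_warning=false, lock_door=false, pay_taxes=true, publish_patent=false, renew_contract=false, seal_policy=true); no atom is both obligatory and forbidden, so the set is consistent.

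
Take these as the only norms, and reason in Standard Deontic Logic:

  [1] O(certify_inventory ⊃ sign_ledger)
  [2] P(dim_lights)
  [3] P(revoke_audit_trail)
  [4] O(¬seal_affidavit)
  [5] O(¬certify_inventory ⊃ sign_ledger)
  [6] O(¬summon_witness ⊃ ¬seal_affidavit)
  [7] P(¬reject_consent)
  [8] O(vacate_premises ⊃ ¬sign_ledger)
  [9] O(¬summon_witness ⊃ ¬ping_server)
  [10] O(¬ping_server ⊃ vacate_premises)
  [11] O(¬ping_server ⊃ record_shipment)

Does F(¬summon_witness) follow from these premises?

Premises 1 and 5 are O(certify_inventory ⊃ sign_ledger) and O(¬certify_inventory ⊃ sign_ledger); every ideal world satisfies certify_inventory or ¬certify_inventory, so in either case sign_ledger holds — hence O(sign_ledger).
The contrapositive of premise 8 (O(vacate_premises ⊃ ¬sign_ledger)) is O(sign_ledger ⊃ ¬vacate_premises), and O(sign_ledger) is already established, so O(¬vacate_premises).
Premise 10 is O(¬ping_server ⊃ vacate_premises); contrapositively O(¬vacate_premises ⊃ ping_server). Since O(¬vacate_premises) holds, K gives O(ping_server).
Premise 9 is O(¬summon_witness ⊃ ¬ping_server); contrapositively O(ping_server ⊃ summon_witness). Since O(ping_server) holds, K gives O(summon_witness).
Premises 2, 3, 4, 6, 7, 11 do not contribute to this derivation.
So O(summon_witness) holds, i.e. F(¬summon_witness). The claim follows.

Yes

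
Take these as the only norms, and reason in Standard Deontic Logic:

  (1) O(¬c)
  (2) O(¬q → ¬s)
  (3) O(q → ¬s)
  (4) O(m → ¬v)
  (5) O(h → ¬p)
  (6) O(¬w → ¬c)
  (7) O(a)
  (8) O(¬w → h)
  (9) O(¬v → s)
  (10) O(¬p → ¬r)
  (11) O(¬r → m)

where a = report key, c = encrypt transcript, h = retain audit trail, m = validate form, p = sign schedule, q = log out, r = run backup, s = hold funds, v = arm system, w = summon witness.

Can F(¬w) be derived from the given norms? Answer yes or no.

Yes

Premises 3 and 2 are O(q → ¬s) and O(¬q → ¬s); every ideal world satisfies q or ¬q, so in either case ¬s holds — hence O(¬s).
The contrapositive of premise 9 (O(¬v → s)) is O(¬s → v), and O(¬s) is already established, so O(v).
The contrapositive of premise 4 (O(m → ¬v)) is O(v → ¬m), and O(v) is already established, so O(¬m).
The contrapositive of premise 11 (O(¬r → m)) is O(¬m → r), and O(¬m) is already established, so O(r).
The contrapositive of premise 10 (O(¬p → ¬r)) is O(r → p), and O(r) is already established, so O(p).
The contrapositive of premise 5 (O(h → ¬p)) is O(p → ¬h), and O(p) is already established, so O(¬h).
Premise 8 is O(¬w → h); contrapositively O(¬h → w). Since O(¬h) holds, K gives O(w).
Premises 1, 6, 7 do not contribute to this derivation.
So O(w) holds, i.e. F(¬w). The claim follows.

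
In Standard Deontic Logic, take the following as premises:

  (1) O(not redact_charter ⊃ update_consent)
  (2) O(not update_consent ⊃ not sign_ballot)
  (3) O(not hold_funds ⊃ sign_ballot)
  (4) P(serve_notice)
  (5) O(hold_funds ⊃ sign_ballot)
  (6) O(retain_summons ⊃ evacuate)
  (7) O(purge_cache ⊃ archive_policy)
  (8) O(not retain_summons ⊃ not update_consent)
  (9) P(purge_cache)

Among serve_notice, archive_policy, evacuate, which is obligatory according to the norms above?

Premises 5 and 3 cover both cases: O(hold_funds ⊃ sign_ballot) and O(not hold_funds ⊃ sign_ballot). Since hold_funds ∨ not hold_funds is a tautology, O(sign_ballot) follows.
Premise 2, O(not update_consent ⊃ not sign_ballot), contraposes to O(sign_ballot ⊃ update_consent); with O(sign_ballot) we get O(update_consent).
Premise 8 is O(not retain_summons ⊃ not update_consent); contrapositively O(update_consent ⊃ retain_summons). Since O(update_consent) holds, K gives O(retain_summons).
From O(retain_summons) and premise 6, O(retain_summons ⊃ evacuate), we obtain O(evacuate).
So O(evacuate) holds — evacuate is obligatory. None of the other listed options is made obligatory by any chain of premises.

evacuate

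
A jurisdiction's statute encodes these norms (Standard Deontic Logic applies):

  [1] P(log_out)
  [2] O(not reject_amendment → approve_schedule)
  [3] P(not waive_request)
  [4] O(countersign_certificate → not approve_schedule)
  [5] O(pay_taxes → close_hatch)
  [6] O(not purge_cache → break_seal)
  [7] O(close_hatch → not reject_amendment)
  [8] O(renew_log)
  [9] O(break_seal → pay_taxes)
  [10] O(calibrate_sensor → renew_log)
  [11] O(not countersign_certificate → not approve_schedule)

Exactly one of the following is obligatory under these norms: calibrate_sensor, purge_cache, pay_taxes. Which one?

purge_cache

Premises 4 and 11 are O(countersign_certificate → not approve_schedule) and O(not countersign_certificate → not approve_schedule); every ideal world satisfies countersign_certificate or not countersign_certificate, so in either case not approve_schedule holds — hence O(not approve_schedule).
Premise 2, O(not reject_amendment → approve_schedule), contraposes to O(not approve_schedule → reject_amendment); with O(not approve_schedule) we get O(reject_amendment).
Premise 7, O(close_hatch → not reject_amendment), contraposes to O(reject_amendment → not close_hatch); with O(reject_amendment) we get O(not close_hatch).
Premise 5 is O(pay_taxes → close_hatch); contrapositively O(not close_hatch → not pay_taxes). Since O(not close_hatch) holds, K gives O(not pay_taxes).
Premise 9 is O(break_seal → pay_taxes); contrapositively O(not pay_taxes → not break_seal). Since O(not pay_taxes) holds, K gives O(not break_seal).
The contrapositive of premise 6 (O(not purge_cache → break_seal)) is O(not break_seal → purge_cache), and O(not break_seal) is already established, so O(purge_cache).
So O(purge_cache) holds — purge_cache is obligatory. None of the other listed options is made obligatory by any chain of premises.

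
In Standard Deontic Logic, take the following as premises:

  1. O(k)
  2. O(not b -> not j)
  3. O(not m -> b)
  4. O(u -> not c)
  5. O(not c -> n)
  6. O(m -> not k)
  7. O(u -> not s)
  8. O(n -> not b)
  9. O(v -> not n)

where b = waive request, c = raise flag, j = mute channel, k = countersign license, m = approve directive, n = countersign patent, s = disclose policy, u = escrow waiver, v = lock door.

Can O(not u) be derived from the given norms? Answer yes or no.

Yes

Premise 1 gives O(k).
Premise 6, O(m -> not k), contraposes to O(k -> not m); with O(k) we get O(not m).
From O(not m) and premise 3, O(not m -> b), we obtain O(b).
The contrapositive of premise 8 (O(n -> not b)) is O(b -> not n), and O(b) is already established, so O(not n).
The contrapositive of premise 5 (O(not c -> n)) is O(not n -> c), and O(not n) is already established, so O(c).
Premise 4, O(u -> not c), contraposes to O(c -> not u); with O(c) we get O(not u).
Premises 2, 7, 9 do not contribute to this derivation.
So O(not u) follows.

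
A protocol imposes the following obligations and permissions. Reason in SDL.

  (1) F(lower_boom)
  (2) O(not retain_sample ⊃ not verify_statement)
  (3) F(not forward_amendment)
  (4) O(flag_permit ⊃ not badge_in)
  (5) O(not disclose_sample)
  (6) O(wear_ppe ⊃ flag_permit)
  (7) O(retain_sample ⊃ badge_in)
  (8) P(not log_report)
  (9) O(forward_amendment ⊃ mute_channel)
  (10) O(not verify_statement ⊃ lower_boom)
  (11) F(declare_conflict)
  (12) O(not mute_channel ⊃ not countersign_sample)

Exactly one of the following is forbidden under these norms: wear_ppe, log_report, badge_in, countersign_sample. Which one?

F(lower_boom) at premise 1 means O(not lower_boom).
Premise 10 is O(not verify_statement ⊃ lower_boom); contrapositively O(not lower_boom ⊃ verify_statement). Since O(not lower_boom) holds, K gives O(verify_statement).
The contrapositive of premise 2 (O(not retain_sample ⊃ not verify_statement)) is O(verify_statement ⊃ retain_sample), and O(verify_statement) is already established, so O(retain_sample).
Premise 7 is O(retain_sample ⊃ badge_in); since O(retain_sample), deontic closure gives O(badge_in).
Premise 4 is O(flag_permit ⊃ not badge_in); contrapositively O(badge_in ⊃ not flag_permit). Since O(badge_in) holds, K gives O(not flag_permit).
Premise 6, O(wear_ppe ⊃ flag_permit), contraposes to O(not flag_permit ⊃ not wear_ppe); with O(not flag_permit) we get O(not wear_ppe).
So O(not wear_ppe) holds, i.e. wear_ppe is forbidden. None of the other listed options is forbidden under the premises.

wear_ppe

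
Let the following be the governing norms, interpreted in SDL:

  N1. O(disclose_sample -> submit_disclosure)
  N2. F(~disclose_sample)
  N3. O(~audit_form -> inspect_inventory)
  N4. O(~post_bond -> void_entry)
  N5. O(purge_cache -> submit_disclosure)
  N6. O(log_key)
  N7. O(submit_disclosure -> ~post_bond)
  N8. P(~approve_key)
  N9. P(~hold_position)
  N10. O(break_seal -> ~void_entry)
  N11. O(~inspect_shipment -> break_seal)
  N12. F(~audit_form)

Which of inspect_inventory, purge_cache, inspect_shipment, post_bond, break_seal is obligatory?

Premise 2 is F(~disclose_sample), i.e. O(disclose_sample).
From O(disclose_sample) and premise 1, O(disclose_sample -> submit_disclosure), we obtain O(submit_disclosure).
Premise 7 is O(submit_disclosure -> ~post_bond); since O(submit_disclosure), deontic closure gives O(~post_bond).
Applying K to premise 4 (O(~post_bond -> void_entry)) and O(~post_bond) yields O(void_entry).
The contrapositive of premise 10 (O(break_seal -> ~void_entry)) is O(void_entry -> ~break_seal), and O(void_entry) is already established, so O(~break_seal).
Premise 11 is O(~inspect_shipment -> break_seal); contrapositively O(~break_seal -> inspect_shipment). Since O(~break_seal) holds, K gives O(inspect_shipment).
So O(inspect_shipment) holds — inspect_shipment is obligatory. None of the other listed options is made obligatory by any chain of premises.

inspect_shipment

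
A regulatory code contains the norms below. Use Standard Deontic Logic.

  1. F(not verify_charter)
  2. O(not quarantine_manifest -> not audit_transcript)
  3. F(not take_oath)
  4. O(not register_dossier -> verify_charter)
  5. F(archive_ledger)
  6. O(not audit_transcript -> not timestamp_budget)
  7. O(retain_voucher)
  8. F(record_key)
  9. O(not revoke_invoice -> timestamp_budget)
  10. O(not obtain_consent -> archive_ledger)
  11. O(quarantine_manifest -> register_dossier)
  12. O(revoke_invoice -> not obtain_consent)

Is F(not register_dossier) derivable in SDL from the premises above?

Premise 5, F(archive_ledger), is equivalent to O(not archive_ledger).
Premise 10, O(not obtain_consent -> archive_ledger), contraposes to O(not archive_ledger -> obtain_consent); with O(not archive_ledger) we get O(obtain_consent).
Premise 12, O(revoke_invoice -> not obtain_consent), contraposes to O(obtain_consent -> not revoke_invoice); with O(obtain_consent) we get O(not revoke_invoice).
With premise 9, O(not revoke_invoice -> timestamp_budget), the K-axiom yields O(timestamp_budget).
Premise 6, O(not audit_transcript -> not timestamp_budget), contraposes to O(timestamp_budget -> audit_transcript); with O(timestamp_budget) we get O(audit_transcript).
The contrapositive of premise 2 (O(not quarantine_manifest -> not audit_transcript)) is O(audit_transcript -> quarantine_manifest), and O(audit_transcript) is already established, so O(quarantine_manifest).
Premise 11 is O(quarantine_manifest -> register_dossier); since O(quarantine_manifest), deontic closure gives O(register_dossier).
Premises 1, 3, 4, 7, 8 do not contribute to this derivation.
So O(register_dossier) holds, i.e. F(not register_dossier). The claim follows.

Yes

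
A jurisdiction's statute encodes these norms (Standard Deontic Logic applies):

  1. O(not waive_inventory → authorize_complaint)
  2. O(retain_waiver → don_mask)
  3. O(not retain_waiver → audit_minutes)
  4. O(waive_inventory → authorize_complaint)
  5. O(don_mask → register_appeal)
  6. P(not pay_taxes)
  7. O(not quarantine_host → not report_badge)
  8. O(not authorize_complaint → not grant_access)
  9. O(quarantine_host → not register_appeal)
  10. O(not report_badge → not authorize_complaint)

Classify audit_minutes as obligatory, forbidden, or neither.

Premises 4 and 1 cover both cases: O(waive_inventory → authorize_complaint) and O(not waive_inventory → authorize_complaint). Since waive_inventory ∨ not waive_inventory is a tautology, O(authorize_complaint) follows.
Premise 10, O(not report_badge → not authorize_complaint), contraposes to O(authorize_complaint → report_badge); with O(authorize_complaint) we get O(report_badge).
Premise 7, O(not quarantine_host → not report_badge), contraposes to O(report_badge → quarantine_host); with O(report_badge) we get O(quarantine_host).
Premise 9 is O(quarantine_host → not register_appeal); since O(quarantine_host), deontic closure gives O(not register_appeal).
Premise 5 is O(don_mask → register_appeal); contrapositively O(not register_appeal → not don_mask). Since O(not register_appeal) holds, K gives O(not don_mask).
Premise 2 is O(retain_waiver → don_mask); contrapositively O(not don_mask → not retain_waiver). Since O(not don_mask) holds, K gives O(not retain_waiver).
Premise 3 is O(not retain_waiver → audit_minutes); since O(not retain_waiver), deontic closure gives O(audit_minutes).
Premises 6, 8 do not contribute to this derivation.
Hence audit_minutes is obligatory.

Obligatory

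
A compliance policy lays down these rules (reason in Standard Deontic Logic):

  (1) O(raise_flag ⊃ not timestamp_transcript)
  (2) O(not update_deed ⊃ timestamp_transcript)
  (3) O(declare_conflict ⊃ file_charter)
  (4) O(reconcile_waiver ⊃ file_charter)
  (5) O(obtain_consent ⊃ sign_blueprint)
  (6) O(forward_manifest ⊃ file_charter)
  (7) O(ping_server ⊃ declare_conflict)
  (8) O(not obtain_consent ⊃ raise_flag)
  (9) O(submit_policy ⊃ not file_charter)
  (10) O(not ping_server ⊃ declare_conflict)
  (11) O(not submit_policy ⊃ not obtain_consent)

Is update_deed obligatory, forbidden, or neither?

Obligatory

Premises 10 and 7 are O(not ping_server ⊃ declare_conflict) and O(ping_server ⊃ declare_conflict); every ideal world satisfies not ping_server or ping_server, so in either case declare_conflict holds — hence O(declare_conflict).
Premise 3 is O(declare_conflict ⊃ file_charter); since O(declare_conflict), deontic closure gives O(file_charter).
The contrapositive of premise 9 (O(submit_policy ⊃ not file_charter)) is O(file_charter ⊃ not submit_policy), and O(file_charter) is already established, so O(not submit_policy).
From O(not submit_policy) and premise 11, O(not submit_policy ⊃ not obtain_consent), we obtain O(not obtain_consent).
From O(not obtain_consent) and premise 8, O(not obtain_consent ⊃ raise_flag), we obtain O(raise_flag).
With premise 1, O(raise_flag ⊃ not timestamp_transcript), the K-axiom yields O(not timestamp_transcript).
Premise 2 is O(not update_deed ⊃ timestamp_transcript); contrapositively O(not timestamp_transcript ⊃ update_deed). Since O(not timestamp_transcript) holds, K gives O(update_deed).
Premises 4, 5, 6 do not contribute to this derivation.
Hence update_deed is obligatory.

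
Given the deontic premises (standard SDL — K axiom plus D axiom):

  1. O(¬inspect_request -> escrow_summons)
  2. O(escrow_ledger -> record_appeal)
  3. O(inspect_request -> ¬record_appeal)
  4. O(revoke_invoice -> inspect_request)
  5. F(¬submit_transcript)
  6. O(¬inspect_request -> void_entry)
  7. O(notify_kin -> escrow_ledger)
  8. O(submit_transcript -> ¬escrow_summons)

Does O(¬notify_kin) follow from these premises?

Yes

Premise 5 is F(¬submit_transcript), i.e. O(submit_transcript).
Applying K to premise 8 (O(submit_transcript -> ¬escrow_summons)) and O(submit_transcript) yields O(¬escrow_summons).
Premise 1, O(¬inspect_request -> escrow_summons), contraposes to O(¬escrow_summons -> inspect_request); with O(¬escrow_summons) we get O(inspect_request).
Premise 3 is O(inspect_request -> ¬record_appeal); since O(inspect_request), deontic closure gives O(¬record_appeal).
Premise 2, O(escrow_ledger -> record_appeal), contraposes to O(¬record_appeal -> ¬escrow_ledger); with O(¬record_appeal) we get O(¬escrow_ledger).
The contrapositive of premise 7 (O(notify_kin -> escrow_ledger)) is O(¬escrow_ledger -> ¬notify_kin), and O(¬escrow_ledger) is already established, so O(¬notify_kin).
Premises 4, 6 do not contribute to this derivation.
So O(¬notify_kin) follows.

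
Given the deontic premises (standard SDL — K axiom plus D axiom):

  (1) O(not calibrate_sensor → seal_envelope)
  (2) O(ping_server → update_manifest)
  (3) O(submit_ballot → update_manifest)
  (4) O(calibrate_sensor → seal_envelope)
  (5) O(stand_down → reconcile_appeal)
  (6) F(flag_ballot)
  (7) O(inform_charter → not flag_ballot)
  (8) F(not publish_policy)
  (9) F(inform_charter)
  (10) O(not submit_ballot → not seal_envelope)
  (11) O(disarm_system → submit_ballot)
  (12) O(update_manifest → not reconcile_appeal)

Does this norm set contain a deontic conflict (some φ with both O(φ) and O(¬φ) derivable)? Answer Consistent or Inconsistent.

Premise 7 is O(inform_charter → not flag_ballot); even if O(not flag_ballot) held, inferring O(inform_charter) would be affirming the consequent — invalid.
So O(inform_charter) is not derivable, and the apparent clash with O(not inform_charter) does not arise.
A world satisfying every obligation exists (e.g. calibrate_sensor=false, disarm_system=false, flag_ballot=false, inform_charter=false, ping_server=false, publish_policy=true, reconcile_appeal=false, seal_envelope=true, stand_down=false, submit_ballot=true, update_manifest=true); no atom is both obligatory and forbidden, so the set is consistent.

Consistent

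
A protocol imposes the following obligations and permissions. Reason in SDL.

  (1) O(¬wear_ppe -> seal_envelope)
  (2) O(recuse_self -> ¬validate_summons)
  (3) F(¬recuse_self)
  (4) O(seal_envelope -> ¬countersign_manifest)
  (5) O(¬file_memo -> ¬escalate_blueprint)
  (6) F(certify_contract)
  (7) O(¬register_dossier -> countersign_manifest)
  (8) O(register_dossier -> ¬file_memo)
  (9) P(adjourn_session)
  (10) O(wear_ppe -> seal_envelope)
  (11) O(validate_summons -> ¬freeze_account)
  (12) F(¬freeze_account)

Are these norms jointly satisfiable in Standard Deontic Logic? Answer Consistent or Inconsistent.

Premise 11 is O(validate_summons -> ¬freeze_account), but O(validate_summons) is not derivable from the premises, so it does not yield O(¬freeze_account).
So O(¬freeze_account) is not derivable, and the apparent clash with O(freeze_account) does not arise.
A world satisfying every obligation exists (e.g. adjourn_session=false, certify_contract=false, countersign_manifest=false, escalate_blueprint=false, file_memo=false, freeze_account=true, recuse_self=true, register_dossier=true, seal_envelope=true, validate_summons=false, wear_ppe=false); no atom is both obligatory and forbidden, so the set is consistent.

Consistent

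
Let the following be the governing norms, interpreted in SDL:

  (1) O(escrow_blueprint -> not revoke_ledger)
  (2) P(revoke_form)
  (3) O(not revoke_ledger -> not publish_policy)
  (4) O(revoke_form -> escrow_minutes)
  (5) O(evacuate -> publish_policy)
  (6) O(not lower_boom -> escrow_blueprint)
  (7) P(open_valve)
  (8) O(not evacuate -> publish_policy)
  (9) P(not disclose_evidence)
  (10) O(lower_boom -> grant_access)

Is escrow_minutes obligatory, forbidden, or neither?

Premise 4 is O(revoke_form -> escrow_minutes), but O(revoke_form) is not derivable from the premises (the permission P(revoke_form) asserts only not O(not revoke_form), not O(revoke_form)), so it does not yield O(escrow_minutes).
No premise or chain of K-axiom applications forces O(escrow_minutes), and none forces O(not escrow_minutes). So escrow_minutes is neither obligatory nor forbidden under these norms.

Neither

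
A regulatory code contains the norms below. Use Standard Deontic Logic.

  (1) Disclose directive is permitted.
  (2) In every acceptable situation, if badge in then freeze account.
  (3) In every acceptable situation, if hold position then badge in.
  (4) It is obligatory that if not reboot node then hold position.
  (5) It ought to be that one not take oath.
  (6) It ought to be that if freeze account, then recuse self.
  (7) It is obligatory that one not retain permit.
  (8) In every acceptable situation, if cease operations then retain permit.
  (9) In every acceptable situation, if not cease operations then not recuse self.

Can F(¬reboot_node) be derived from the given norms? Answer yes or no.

Premise 7 gives O(¬retain_permit).
The contrapositive of premise 8 (O(cease_operations → retain_permit)) is O(¬retain_permit → ¬cease_operations), and O(¬retain_permit) is already established, so O(¬cease_operations).
Premise 9 is O(¬cease_operations → ¬recuse_self); since O(¬cease_operations), deontic closure gives O(¬recuse_self).
Premise 6, O(freeze_account → recuse_self), contraposes to O(¬recuse_self → ¬freeze_account); with O(¬recuse_self) we get O(¬freeze_account).
Premise 2 is O(badge_in → freeze_account); contrapositively O(¬freeze_account → ¬badge_in). Since O(¬freeze_account) holds, K gives O(¬badge_in).
Premise 3, O(hold_position → badge_in), contraposes to O(¬badge_in → ¬hold_position); with O(¬badge_in) we get O(¬hold_position).
The contrapositive of premise 4 (O(¬reboot_node → hold_position)) is O(¬hold_position → reboot_node), and O(¬hold_position) is already established, so O(reboot_node).
Premises 1, 5 do not contribute to this derivation.
So O(reboot_node) holds, i.e. F(¬reboot_node). The claim follows.

Yes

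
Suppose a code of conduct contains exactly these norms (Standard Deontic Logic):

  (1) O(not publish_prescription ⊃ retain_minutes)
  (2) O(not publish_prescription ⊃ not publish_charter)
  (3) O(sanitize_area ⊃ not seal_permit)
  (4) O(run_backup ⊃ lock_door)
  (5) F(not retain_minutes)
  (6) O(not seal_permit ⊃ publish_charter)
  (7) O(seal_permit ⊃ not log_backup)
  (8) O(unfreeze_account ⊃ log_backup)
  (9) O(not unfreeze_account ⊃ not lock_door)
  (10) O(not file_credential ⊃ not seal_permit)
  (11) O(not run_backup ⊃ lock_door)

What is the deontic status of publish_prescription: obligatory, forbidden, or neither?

Obligatory

Premises 11 and 4 are O(not run_backup ⊃ lock_door) and O(run_backup ⊃ lock_door); every ideal world satisfies not run_backup or run_backup, so in either case lock_door holds — hence O(lock_door).
Premise 9, O(not unfreeze_account ⊃ not lock_door), contraposes to O(lock_door ⊃ unfreeze_account); with O(lock_door) we get O(unfreeze_account).
With premise 8, O(unfreeze_account ⊃ log_backup), the K-axiom yields O(log_backup).
Premise 7 is O(seal_permit ⊃ not log_backup); contrapositively O(log_backup ⊃ not seal_permit). Since O(log_backup) holds, K gives O(not seal_permit).
From O(not seal_permit) and premise 6, O(not seal_permit ⊃ publish_charter), we obtain O(publish_charter).
The contrapositive of premise 2 (O(not publish_prescription ⊃ not publish_charter)) is O(publish_charter ⊃ publish_prescription), and O(publish_charter) is already established, so O(publish_prescription).
Premises 1, 3, 5, 10 do not contribute to this derivation.
Hence publish_prescription is obligatory.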